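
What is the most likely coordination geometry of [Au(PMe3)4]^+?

Trimethylphosphine is neutral; balancing the +1 overall charge requires Au(I).
Au sits in group 11, so the d-electron count is 11 − 1 = 10.
Coordination number: 4.
A d¹⁰ ion has no crystal-field stabilisation preference between square planar and tetrahedral, so four ligands adopt the sterically favoured tetrahedral geometry.

tetrahedral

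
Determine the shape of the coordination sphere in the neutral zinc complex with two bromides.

linear

Summing ligand charges against the 0 overall charge gives an oxidation state of +2 for zinc.
Group 12 minus oxidation state 2 gives a d¹⁰ configuration.
With 2 monodentate ligands the coordination number is 2.
A d¹⁰ ion with only two ligands adopts a linear arrangement (sp hybridisation; no CFSE preference).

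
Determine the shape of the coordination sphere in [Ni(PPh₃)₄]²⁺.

square planar

Summing ligand charges against the +2 overall charge gives an oxidation state of +2 for nickel.
Ni sits in group 10, so the d-electron count is 10 − 2 = 8.
Coordination number: 4.
Triphenylphosphine is a strong-field ligand (high in the spectrochemical series).
A 3d d⁸ ion with strong-field ligands gains enough CFSE to favour square planar over tetrahedral.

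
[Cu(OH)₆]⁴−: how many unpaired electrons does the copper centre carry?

Summing ligand charges against the −4 overall charge gives an oxidation state of +2 for copper.
Copper is a group-11 element; Cu(II) is therefore d⁹.
In an octahedral field the d⁹ configuration is t₂g⁶e_g³ (only one arrangement possible), giving 1 unpaired electron.

1 unpaired electron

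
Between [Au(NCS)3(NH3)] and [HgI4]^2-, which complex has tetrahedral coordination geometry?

[HgI4]^2-

For [Au(NCS)3(NH3)]: Summing ligand charges against the 0 overall charge gives an oxidation state of +3 for gold. Au sits in group 11, so the d-electron count is 11 − 3 = 8. A 5d d⁸ ion has a large crystal-field splitting; square planar leaves the high-energy d_{x²−y²} orbital empty and maximises CFSE. → square planar.
For [HgI4]^2-: Each iodide is −1; balancing the −2 overall charge requires Hg(II). Mercury is a group-12 element; Hg(II) is therefore d¹⁰. A d¹⁰ ion has no crystal-field stabilisation preference between square planar and tetrahedral, so four ligands adopt the sterically favoured tetrahedral geometry. → tetrahedral.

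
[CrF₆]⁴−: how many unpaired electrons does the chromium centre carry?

Ligand charges: each fluoride is −1. With an overall charge of −4 the chromium centre must be in the +2 oxidation state.
Cr sits in group 6, so the d-electron count is 6 − 2 = 4.
The spin state decides the count: Fluoride is a weak-field ligand for a first-row metal, so the complex is high-spin.
An octahedral high-spin d⁴ ion is t₂g³e_g¹, giving 4 unpaired electrons.

4 unpaired electrons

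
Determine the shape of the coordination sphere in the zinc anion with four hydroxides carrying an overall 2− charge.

Each hydroxide is −1; balancing the −2 overall charge requires Zn(II).
Zn sits in group 12, so the d-electron count is 12 − 2 = 10.
Coordination number: 4.
A d¹⁰ ion has no crystal-field stabilisation preference between square planar and tetrahedral, so four ligands adopt the sterically favoured tetrahedral geometry.

tetrahedral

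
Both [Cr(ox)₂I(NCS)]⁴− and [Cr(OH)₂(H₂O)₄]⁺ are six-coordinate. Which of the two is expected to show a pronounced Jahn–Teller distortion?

[Cr(ox)₂I(NCS)]⁴−: Each oxalate is −2; each iodide is −1; each isothiocyanate is −1; balancing the −4 overall charge requires Cr(II). Chromium is a group-6 element; Cr(II) is therefore d⁴. Iodide, isothiocyanate, and oxalate are weak-field ligands for a first-row metal, so the complex is high-spin. The t₂g³e_g¹ (high-spin) configuration has an unevenly filled e_g set; the Jahn–Teller theorem predicts a tetragonal distortion (typically axial elongation) to lift the degeneracy.
[Cr(OH)₂(H₂O)₄]⁺: Summing ligand charges against the +1 overall charge gives an oxidation state of +3 for chromium. Cr sits in group 6, so the d-electron count is 6 − 3 = 3. The d³ configuration leaves the e_g set evenly filled (or empty) — no strong Jahn–Teller driving force.

[Cr(ox)₂I(NCS)]⁴−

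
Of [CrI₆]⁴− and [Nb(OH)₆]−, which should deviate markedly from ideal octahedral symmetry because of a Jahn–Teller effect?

[CrI₆]⁴−: Summing ligand charges against the −4 overall charge gives an oxidation state of +2 for chromium. Chromium is a group-6 element; Cr(II) is therefore d⁴. Iodide is a weak-field ligand for a first-row metal, so the complex is high-spin. The t₂g³e_g¹ (high-spin) configuration has an unevenly filled e_g set; the Jahn–Teller theorem predicts a tetragonal distortion (typically axial elongation) to lift the degeneracy.
[Nb(OH)₆]−: Ligand charges: each hydroxide is −1. With an overall charge of −1 the niobium centre must be in the +5 oxidation state. Niobium is a group-5 element; Nb(V) is therefore d⁰. The d⁰ configuration leaves the e_g set evenly filled (or empty) — no strong Jahn–Teller driving force.

[CrI₆]⁴−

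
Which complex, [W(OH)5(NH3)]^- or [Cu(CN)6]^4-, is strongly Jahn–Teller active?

[W(OH)5(NH3)]^-: Summing ligand charges against the −1 overall charge gives an oxidation state of +4 for tungsten. Tungsten is a group-6 element; W(IV) is therefore d². The d² configuration leaves the e_g set evenly filled (or empty) — no strong Jahn–Teller driving force.
[Cu(CN)6]^4-: Each cyanide is −1; balancing the −4 overall charge requires Cu(II). Group 11 minus oxidation state 2 gives a d⁹ configuration. The t₂g⁶e_g³ configuration has an unevenly filled e_g set; the Jahn–Teller theorem predicts a tetragonal distortion (typically axial elongation) to lift the degeneracy.

[Cu(CN)6]^4-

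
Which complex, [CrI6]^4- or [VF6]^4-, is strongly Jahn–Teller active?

[CrI6]^4-: Ligand charges: each iodide is −1. With an overall charge of −4 the chromium centre must be in the +2 oxidation state. Chromium is a group-6 element; Cr(II) is therefore d⁴. Iodide is a weak-field ligand for a first-row metal, so the complex is high-spin. The t₂g³e_g¹ (high-spin) configuration has an unevenly filled e_g set; the Jahn–Teller theorem predicts a tetragonal distortion (typically axial elongation) to lift the degeneracy.
[VF6]^4-: Each fluoride is −1; balancing the −4 overall charge requires V(II). Group 5 minus oxidation state 2 gives a d³ configuration. The d³ configuration leaves the e_g set evenly filled (or empty) — no strong Jahn–Teller driving force.

[CrI6]^4-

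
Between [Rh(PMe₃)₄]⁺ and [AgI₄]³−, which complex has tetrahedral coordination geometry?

[AgI₄]³−

For [Rh(PMe₃)₄]⁺: Summing ligand charges against the +1 overall charge gives an oxidation state of +1 for rhodium. Rh sits in group 9, so the d-electron count is 9 − 1 = 8. A 4d d⁸ ion has a large crystal-field splitting; square planar leaves the high-energy d_{x²−y²} orbital empty and maximises CFSE. → square planar.
For [AgI₄]³−: Each iodide is −1; balancing the −3 overall charge requires Ag(I). Ag sits in group 11, so the d-electron count is 11 − 1 = 10. A d¹⁰ ion has no crystal-field stabilisation preference between square planar and tetrahedral, so four ligands adopt the sterically favoured tetrahedral geometry. → tetrahedral.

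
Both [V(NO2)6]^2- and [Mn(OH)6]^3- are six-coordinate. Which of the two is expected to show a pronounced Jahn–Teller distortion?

[V(NO2)6]^2-: Ligand charges: each nitro (N-bound nitrite) is −1. With an overall charge of −2 the vanadium centre must be in the +4 oxidation state. Group 5 minus oxidation state 4 gives a d¹ configuration. The d¹ configuration leaves the e_g set evenly filled (or empty) — no strong Jahn–Teller driving force.
[Mn(OH)6]^3-: Each hydroxide is −1; balancing the −3 overall charge requires Mn(III). Mn sits in group 7, so the d-electron count is 7 − 3 = 4. Hydroxide is a weak-field ligand for a first-row metal, so the complex is high-spin. The t₂g³e_g¹ (high-spin) configuration has an unevenly filled e_g set; the Jahn–Teller theorem predicts a tetragonal distortion (typically axial elongation) to lift the degeneracy.

[Mn(OH)6]^3-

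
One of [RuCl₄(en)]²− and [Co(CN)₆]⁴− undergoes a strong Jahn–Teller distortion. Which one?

[Co(CN)₆]⁴−

[RuCl₄(en)]²−: Ligand charges: each chloride is −1; ethylenediamine is neutral. With an overall charge of −2 the ruthenium centre must be in the +2 oxidation state. Ru sits in group 8, so the d-electron count is 8 − 2 = 6. A 4d ion has a large Δₒ and is invariably low-spin. The d⁶ configuration leaves the e_g set evenly filled (or empty) — no strong Jahn–Teller driving force.
[Co(CN)₆]⁴−: Ligand charges: each cyanide is −1. With an overall charge of −4 the cobalt centre must be in the +2 oxidation state. Co sits in group 9, so the d-electron count is 9 − 2 = 7. Cyanide is a strong-field ligand (high in the spectrochemical series) for a first-row metal, so the complex is low-spin. The t₂g⁶e_g¹ (low-spin) configuration has an unevenly filled e_g set; the Jahn–Teller theorem predicts a tetragonal distortion (typically axial elongation) to lift the degeneracy.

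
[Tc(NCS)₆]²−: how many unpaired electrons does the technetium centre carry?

Summing ligand charges against the −2 overall charge gives an oxidation state of +4 for technetium.
Technetium is a group-7 element; Tc(IV) is therefore d³.
In an octahedral field the d³ configuration is t₂g³e_g⁰ (only one arrangement possible), giving 3 unpaired electrons.

3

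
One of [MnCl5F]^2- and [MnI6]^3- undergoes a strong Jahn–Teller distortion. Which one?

[MnCl5F]^2-: Ligand charges: each chloride is −1; each fluoride is −1. With an overall charge of −2 the manganese centre must be in the +4 oxidation state. Manganese is a group-7 element; Mn(IV) is therefore d³. The d³ configuration leaves the e_g set evenly filled (or empty) — no strong Jahn–Teller driving force.
[MnI6]^3-: Each iodide is −1; balancing the −3 overall charge requires Mn(III). Manganese is a group-7 element; Mn(III) is therefore d⁴. Iodide is a weak-field ligand for a first-row metal, so the complex is high-spin. The t₂g³e_g¹ (high-spin) configuration has an unevenly filled e_g set; the Jahn–Teller theorem predicts a tetragonal distortion (typically axial elongation) to lift the degeneracy.

[MnI6]^3-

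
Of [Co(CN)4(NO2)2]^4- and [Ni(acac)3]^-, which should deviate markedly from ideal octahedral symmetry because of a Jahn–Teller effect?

[Co(CN)4(NO2)2]^4-: Each cyanide is −1; each nitro (N-bound nitrite) is −1; balancing the −4 overall charge requires Co(II). Co sits in group 9, so the d-electron count is 9 − 2 = 7. Cyanide and nitro (N-bound nitrite) are strong-field ligands (high in the spectrochemical series) for a first-row metal, so the complex is low-spin. The t₂g⁶e_g¹ (low-spin) configuration has an unevenly filled e_g set; the Jahn–Teller theorem predicts a tetragonal distortion (typically axial elongation) to lift the degeneracy.
[Ni(acac)3]^-: Each acetylacetonate is −1; balancing the −1 overall charge requires Ni(II). Nickel is a group-10 element; Ni(II) is therefore d⁸. The d⁸ configuration leaves the e_g set evenly filled (or empty) — no strong Jahn–Teller driving force.

[Co(CN)4(NO2)2]^4-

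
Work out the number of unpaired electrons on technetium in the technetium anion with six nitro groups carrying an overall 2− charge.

Each nitro (N-bound nitrite) is −1; balancing the −2 overall charge requires Tc(IV).
Tc sits in group 7, so the d-electron count is 7 − 4 = 3.
In an octahedral field the d³ configuration is t₂g³e_g⁰ (only one arrangement possible), giving 3 unpaired electrons.

3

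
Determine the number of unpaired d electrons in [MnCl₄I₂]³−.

Each chloride is −1; each iodide is −1; balancing the −3 overall charge requires Mn(III).
Manganese is a group-7 element; Mn(III) is therefore d⁴.
The spin state decides the count: Chloride and iodide are weak-field ligands for a first-row metal, so the complex is high-spin.
An octahedral high-spin d⁴ ion is t₂g³e_g¹, giving 4 unpaired electrons.

4 unpaired electrons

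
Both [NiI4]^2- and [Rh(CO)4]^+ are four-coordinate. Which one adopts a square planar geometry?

For [NiI4]^2-: Each iodide is −1; balancing the −2 overall charge requires Ni(II). Ni sits in group 10, so the d-electron count is 10 − 2 = 8. Iodide is a weak-field ligand. With weak-field ligands the CFSE gain from square planar is small, so a 3d d⁸ ion takes the sterically preferred tetrahedral geometry. → tetrahedral.
For [Rh(CO)4]^+: Summing ligand charges against the +1 overall charge gives an oxidation state of +1 for rhodium. Group 9 minus oxidation state 1 gives a d⁸ configuration. A 4d d⁸ ion has a large crystal-field splitting; square planar leaves the high-energy d_{x²−y²} orbital empty and maximises CFSE. → square planar.

[Rh(CO)4]^+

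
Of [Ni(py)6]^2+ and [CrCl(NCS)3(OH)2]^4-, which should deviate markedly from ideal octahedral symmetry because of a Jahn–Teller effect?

[CrCl(NCS)3(OH)2]^4-

[Ni(py)6]^2+: Summing ligand charges against the +2 overall charge gives an oxidation state of +2 for nickel. Ni sits in group 10, so the d-electron count is 10 − 2 = 8. The d⁸ configuration leaves the e_g set evenly filled (or empty) — no strong Jahn–Teller driving force.
[CrCl(NCS)3(OH)2]^4-: Each chloride is −1; each isothiocyanate is −1; each hydroxide is −1; balancing the −4 overall charge requires Cr(II). Group 6 minus oxidation state 2 gives a d⁴ configuration. Chloride, hydroxide, and isothiocyanate are weak-field ligands for a first-row metal, so the complex is high-spin. The t₂g³e_g¹ (high-spin) configuration has an unevenly filled e_g set; the Jahn–Teller theorem predicts a tetragonal distortion (typically axial elongation) to lift the degeneracy.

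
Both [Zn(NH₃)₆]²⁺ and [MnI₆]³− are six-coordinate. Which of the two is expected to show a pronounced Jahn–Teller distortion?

[Zn(NH₃)₆]²⁺: Ligand charges: ammonia is neutral. With an overall charge of +2 the zinc centre must be in the +2 oxidation state. Zn sits in group 12, so the d-electron count is 12 − 2 = 10. The d¹⁰ configuration leaves the e_g set evenly filled (or empty) — no strong Jahn–Teller driving force.
[MnI₆]³−: Ligand charges: each iodide is −1. With an overall charge of −3 the manganese centre must be in the +3 oxidation state. Group 7 minus oxidation state 3 gives a d⁴ configuration. Iodide is a weak-field ligand for a first-row metal, so the complex is high-spin. The t₂g³e_g¹ (high-spin) configuration has an unevenly filled e_g set; the Jahn–Teller theorem predicts a tetragonal distortion (typically axial elongation) to lift the degeneracy.

[MnI₆]³−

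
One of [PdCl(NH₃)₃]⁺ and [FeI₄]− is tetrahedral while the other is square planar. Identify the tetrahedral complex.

For [PdCl(NH₃)₃]⁺: Ligand charges: each chloride is −1; ammonia is neutral. With an overall charge of +1 the palladium centre must be in the +2 oxidation state. Palladium is a group-10 element; Pd(II) is therefore d⁸. A 4d d⁸ ion has a large crystal-field splitting; square planar leaves the high-energy d_{x²−y²} orbital empty and maximises CFSE. → square planar.
For [FeI₄]−: Summing ligand charges against the −1 overall charge gives an oxidation state of +3 for iron. Iron is a group-8 element; Fe(III) is therefore d⁵. A high-spin d⁵ ion has zero CFSE in either geometry, so four ligands adopt the sterically favoured tetrahedral geometry. → tetrahedral.

[FeI₄]−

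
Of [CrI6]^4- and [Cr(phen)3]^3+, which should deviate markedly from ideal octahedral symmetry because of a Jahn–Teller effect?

[CrI6]^4-: Summing ligand charges against the −4 overall charge gives an oxidation state of +2 for chromium. Chromium is a group-6 element; Cr(II) is therefore d⁴. Iodide is a weak-field ligand for a first-row metal, so the complex is high-spin. The t₂g³e_g¹ (high-spin) configuration has an unevenly filled e_g set; the Jahn–Teller theorem predicts a tetragonal distortion (typically axial elongation) to lift the degeneracy.
[Cr(phen)3]^3+: Ligand charges: 1,10-phenanthroline is neutral. With an overall charge of +3 the chromium centre must be in the +3 oxidation state. Cr sits in group 6, so the d-electron count is 6 − 3 = 3. The d³ configuration leaves the e_g set evenly filled (or empty) — no strong Jahn–Teller driving force.

[CrI6]^4-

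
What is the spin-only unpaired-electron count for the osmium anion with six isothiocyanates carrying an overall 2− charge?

Each isothiocyanate is −1; balancing the −2 overall charge requires Os(IV).
Osmium is a group-8 element; Os(IV) is therefore d⁴.
The spin state decides the count: a 5d ion has a large Δₒ and is invariably low-spin.
An octahedral low-spin d⁴ ion is t₂g⁴e_g⁰, giving 2 unpaired electrons.

2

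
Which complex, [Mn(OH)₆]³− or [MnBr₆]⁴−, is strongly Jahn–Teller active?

[Mn(OH)₆]³−

[Mn(OH)₆]³−: Each hydroxide is −1; balancing the −3 overall charge requires Mn(III). Manganese is a group-7 element; Mn(III) is therefore d⁴. Hydroxide is a weak-field ligand for a first-row metal, so the complex is high-spin. The t₂g³e_g¹ (high-spin) configuration has an unevenly filled e_g set; the Jahn–Teller theorem predicts a tetragonal distortion (typically axial elongation) to lift the degeneracy.
[MnBr₆]⁴−: Ligand charges: each bromide is −1. With an overall charge of −4 the manganese centre must be in the +2 oxidation state. Group 7 minus oxidation state 2 gives a d⁵ configuration. Bromide is a weak-field ligand for a first-row metal, so the complex is high-spin. The d⁵ configuration leaves the e_g set evenly filled (or empty) — no strong Jahn–Teller driving force.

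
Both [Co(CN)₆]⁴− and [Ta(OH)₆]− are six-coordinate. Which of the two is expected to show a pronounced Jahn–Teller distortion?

[Co(CN)₆]⁴−

[Co(CN)₆]⁴−: Ligand charges: each cyanide is −1. With an overall charge of −4 the cobalt centre must be in the +2 oxidation state. Group 9 minus oxidation state 2 gives a d⁷ configuration. Cyanide is a strong-field ligand (high in the spectrochemical series) for a first-row metal, so the complex is low-spin. The t₂g⁶e_g¹ (low-spin) configuration has an unevenly filled e_g set; the Jahn–Teller theorem predicts a tetragonal distortion (typically axial elongation) to lift the degeneracy.
[Ta(OH)₆]−: Ligand charges: each hydroxide is −1. With an overall charge of −1 the tantalum centre must be in the +5 oxidation state. Ta sits in group 5, so the d-electron count is 5 − 5 = 0. The d⁰ configuration leaves the e_g set evenly filled (or empty) — no strong Jahn–Teller driving force.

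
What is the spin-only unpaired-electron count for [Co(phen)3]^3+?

0 unpaired electrons

1,10-phenanthroline is neutral; balancing the +3 overall charge requires Co(III).
Co sits in group 9, so the d-electron count is 9 − 3 = 6.
Counting donor atoms: 3×1,10-phenanthroline (bidentate) → 6 donors. Coordination number = 6.
The spin state decides the count: Co(III) has an exceptionally large octahedral splitting and is low-spin with essentially every ligand except fluoride.
An octahedral low-spin d⁶ ion is t₂g⁶e_g⁰, giving 0 unpaired electrons.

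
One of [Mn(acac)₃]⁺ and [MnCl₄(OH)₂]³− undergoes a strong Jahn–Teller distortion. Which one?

[Mn(acac)₃]⁺: Ligand charges: each acetylacetonate is −1. With an overall charge of +1 the manganese centre must be in the +4 oxidation state. Manganese is a group-7 element; Mn(IV) is therefore d³. The d³ configuration leaves the e_g set evenly filled (or empty) — no strong Jahn–Teller driving force.
[MnCl₄(OH)₂]³−: Summing ligand charges against the −3 overall charge gives an oxidation state of +3 for manganese. Group 7 minus oxidation state 3 gives a d⁴ configuration. Chloride and hydroxide are weak-field ligands for a first-row metal, so the complex is high-spin. The t₂g³e_g¹ (high-spin) configuration has an unevenly filled e_g set; the Jahn–Teller theorem predicts a tetragonal distortion (typically axial elongation) to lift the degeneracy.

[MnCl₄(OH)₂]³−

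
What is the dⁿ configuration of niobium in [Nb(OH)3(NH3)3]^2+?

d⁰

Summing ligand charges against the +2 overall charge gives an oxidation state of +5 for niobium.
Niobium is a group-5 element; Nb(V) is therefore d⁰.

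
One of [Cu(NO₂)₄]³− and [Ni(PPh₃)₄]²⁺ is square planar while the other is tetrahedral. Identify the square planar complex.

[Ni(PPh₃)₄]²⁺

For [Cu(NO₂)₄]³−: Summing ligand charges against the −3 overall charge gives an oxidation state of +1 for copper. Group 11 minus oxidation state 1 gives a d¹⁰ configuration. A d¹⁰ ion has no crystal-field stabilisation preference between square planar and tetrahedral, so four ligands adopt the sterically favoured tetrahedral geometry. → tetrahedral.
For [Ni(PPh₃)₄]²⁺: Summing ligand charges against the +2 overall charge gives an oxidation state of +2 for nickel. Group 10 minus oxidation state 2 gives a d⁸ configuration. Triphenylphosphine is a strong-field ligand (high in the spectrochemical series). A 3d d⁸ ion with strong-field ligands gains enough CFSE to favour square planar over tetrahedral. → square planar.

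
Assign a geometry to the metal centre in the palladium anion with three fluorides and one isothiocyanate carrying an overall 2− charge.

Summing ligand charges against the −2 overall charge gives an oxidation state of +2 for palladium.
Group 10 minus oxidation state 2 gives a d⁸ configuration.
With 4 monodentate ligands the coordination number is 4.
A 4d d⁸ ion has a large crystal-field splitting; square planar leaves the high-energy d_{x²−y²} orbital empty and maximises CFSE.

square planar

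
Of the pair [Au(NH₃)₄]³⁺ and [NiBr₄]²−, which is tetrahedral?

For [Au(NH₃)₄]³⁺: Ligand charges: ammonia is neutral. With an overall charge of +3 the gold centre must be in the +3 oxidation state. Gold is a group-11 element; Au(III) is therefore d⁸. A 5d d⁸ ion has a large crystal-field splitting; square planar leaves the high-energy d_{x²−y²} orbital empty and maximises CFSE. → square planar.
For [NiBr₄]²−: Summing ligand charges against the −2 overall charge gives an oxidation state of +2 for nickel. Group 10 minus oxidation state 2 gives a d⁸ configuration. Bromide is a weak-field ligand. With weak-field ligands the CFSE gain from square planar is small, so a 3d d⁸ ion takes the sterically preferred tetrahedral geometry. → tetrahedral.

[NiBr₄]²−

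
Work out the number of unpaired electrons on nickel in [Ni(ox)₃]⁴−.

Summing ligand charges against the −4 overall charge gives an oxidation state of +2 for nickel.
Group 10 minus oxidation state 2 gives a d⁸ configuration.
Counting donor atoms: 3×oxalate (bidentate) → 6 donors. Coordination number = 6.
In an octahedral field the d⁸ configuration is t₂g⁶e_g² (only one arrangement possible), giving 2 unpaired electrons.

2 unpaired electrons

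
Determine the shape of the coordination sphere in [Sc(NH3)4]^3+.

tetrahedral

Ammonia is neutral; balancing the +3 overall charge requires Sc(III).
Sc sits in group 3, so the d-electron count is 3 − 3 = 0.
With 4 monodentate ligands the coordination number is 4.
A d⁰ ion has no crystal-field stabilisation preference between square planar and tetrahedral, so four ligands adopt the sterically favoured tetrahedral geometry.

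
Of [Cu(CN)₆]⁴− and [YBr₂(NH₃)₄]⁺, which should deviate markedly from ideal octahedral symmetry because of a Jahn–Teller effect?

[Cu(CN)₆]⁴−

[Cu(CN)₆]⁴−: Summing ligand charges against the −4 overall charge gives an oxidation state of +2 for copper. Group 11 minus oxidation state 2 gives a d⁹ configuration. The t₂g⁶e_g³ configuration has an unevenly filled e_g set; the Jahn–Teller theorem predicts a tetragonal distortion (typically axial elongation) to lift the degeneracy.
[YBr₂(NH₃)₄]⁺: Each bromide is −1; ammonia is neutral; balancing the +1 overall charge requires Y(III). Group 3 minus oxidation state 3 gives a d⁰ configuration. The d⁰ configuration leaves the e_g set evenly filled (or empty) — no strong Jahn–Teller driving force.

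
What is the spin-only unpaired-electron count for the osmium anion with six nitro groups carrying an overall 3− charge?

Summing ligand charges against the −3 overall charge gives an oxidation state of +3 for osmium.
Osmium is a group-8 element; Os(III) is therefore d⁵.
The spin state decides the count: a 5d ion has a large Δₒ and is invariably low-spin.
An octahedral low-spin d⁵ ion is t₂g⁵e_g⁰, giving 1 unpaired electron.

1 unpaired electron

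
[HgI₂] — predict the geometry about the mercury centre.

linear

Each iodide is −1; balancing the 0 overall charge requires Hg(II).
Hg sits in group 12, so the d-electron count is 12 − 2 = 10.
Coordination number: 2.
A d¹⁰ ion with only two ligands adopts a linear arrangement (sp hybridisation; no CFSE preference).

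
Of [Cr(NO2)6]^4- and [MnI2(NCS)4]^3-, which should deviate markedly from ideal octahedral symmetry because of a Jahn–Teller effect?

[MnI2(NCS)4]^3-

[Cr(NO2)6]^4-: Summing ligand charges against the −4 overall charge gives an oxidation state of +2 for chromium. Group 6 minus oxidation state 2 gives a d⁴ configuration. Nitro (N-bound nitrite) is a strong-field ligand (high in the spectrochemical series) for a first-row metal, so the complex is low-spin. The d⁴ configuration leaves the e_g set evenly filled (or empty) — no strong Jahn–Teller driving force.
[MnI2(NCS)4]^3-: Summing ligand charges against the −3 overall charge gives an oxidation state of +3 for manganese. Group 7 minus oxidation state 3 gives a d⁴ configuration. Iodide and isothiocyanate are weak-field ligands for a first-row metal, so the complex is high-spin. The t₂g³e_g¹ (high-spin) configuration has an unevenly filled e_g set; the Jahn–Teller theorem predicts a tetragonal distortion (typically axial elongation) to lift the degeneracy.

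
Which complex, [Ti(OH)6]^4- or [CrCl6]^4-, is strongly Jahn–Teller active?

[Ti(OH)6]^4-: Each hydroxide is −1; balancing the −4 overall charge requires Ti(II). Titanium is a group-4 element; Ti(II) is therefore d². The d² configuration leaves the e_g set evenly filled (or empty) — no strong Jahn–Teller driving force.
[CrCl6]^4-: Each chloride is −1; balancing the −4 overall charge requires Cr(II). Chromium is a group-6 element; Cr(II) is therefore d⁴. Chloride is a weak-field ligand for a first-row metal, so the complex is high-spin. The t₂g³e_g¹ (high-spin) configuration has an unevenly filled e_g set; the Jahn–Teller theorem predicts a tetragonal distortion (typically axial elongation) to lift the degeneracy.

[CrCl6]^4-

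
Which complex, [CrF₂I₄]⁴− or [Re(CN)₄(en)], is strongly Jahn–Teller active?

[CrF₂I₄]⁴−

[CrF₂I₄]⁴−: Ligand charges: each fluoride is −1; each iodide is −1. With an overall charge of −4 the chromium centre must be in the +2 oxidation state. Group 6 minus oxidation state 2 gives a d⁴ configuration. Fluoride and iodide are weak-field ligands for a first-row metal, so the complex is high-spin. The t₂g³e_g¹ (high-spin) configuration has an unevenly filled e_g set; the Jahn–Teller theorem predicts a tetragonal distortion (typically axial elongation) to lift the degeneracy.
[Re(CN)₄(en)]: Each cyanide is −1; ethylenediamine is neutral; balancing the 0 overall charge requires Re(IV). Group 7 minus oxidation state 4 gives a d³ configuration. The d³ configuration leaves the e_g set evenly filled (or empty) — no strong Jahn–Teller driving force.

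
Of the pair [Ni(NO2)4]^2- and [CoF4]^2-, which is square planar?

For [Ni(NO2)4]^2-: Each nitro (N-bound nitrite) is −1; balancing the −2 overall charge requires Ni(II). Nickel is a group-10 element; Ni(II) is therefore d⁸. Nitro (N-bound nitrite) is a strong-field ligand (high in the spectrochemical series). A 3d d⁸ ion with strong-field ligands gains enough CFSE to favour square planar over tetrahedral. → square planar.
For [CoF4]^2-: Summing ligand charges against the −2 overall charge gives an oxidation state of +2 for cobalt. Group 9 minus oxidation state 2 gives a d⁷ configuration. For a high-spin 3d d⁷ ion with weak-field ligands the small Δₜ gives little square-planar CFSE advantage, so four ligands adopt the sterically favoured tetrahedral geometry. → tetrahedral.

[Ni(NO2)4]^2-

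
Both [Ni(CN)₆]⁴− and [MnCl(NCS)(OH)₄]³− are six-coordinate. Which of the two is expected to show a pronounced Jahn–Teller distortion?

[MnCl(NCS)(OH)₄]³−

[Ni(CN)₆]⁴−: Ligand charges: each cyanide is −1. With an overall charge of −4 the nickel centre must be in the +2 oxidation state. Ni sits in group 10, so the d-electron count is 10 − 2 = 8. The d⁸ configuration leaves the e_g set evenly filled (or empty) — no strong Jahn–Teller driving force.
[MnCl(NCS)(OH)₄]³−: Summing ligand charges against the −3 overall charge gives an oxidation state of +3 for manganese. Mn sits in group 7, so the d-electron count is 7 − 3 = 4. Chloride, hydroxide, and isothiocyanate are weak-field ligands for a first-row metal, so the complex is high-spin. The t₂g³e_g¹ (high-spin) configuration has an unevenly filled e_g set; the Jahn–Teller theorem predicts a tetragonal distortion (typically axial elongation) to lift the degeneracy.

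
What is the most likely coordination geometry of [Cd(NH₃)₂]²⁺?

Summing ligand charges against the +2 overall charge gives an oxidation state of +2 for cadmium.
Cadmium is a group-12 element; Cd(II) is therefore d¹⁰.
Coordination number: 2.
A d¹⁰ ion with only two ligands adopts a linear arrangement (sp hybridisation; no CFSE preference).

linear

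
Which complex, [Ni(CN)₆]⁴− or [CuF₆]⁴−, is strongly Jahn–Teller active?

[Ni(CN)₆]⁴−: Summing ligand charges against the −4 overall charge gives an oxidation state of +2 for nickel. Ni sits in group 10, so the d-electron count is 10 − 2 = 8. The d⁸ configuration leaves the e_g set evenly filled (or empty) — no strong Jahn–Teller driving force.
[CuF₆]⁴−: Each fluoride is −1; balancing the −4 overall charge requires Cu(II). Copper is a group-11 element; Cu(II) is therefore d⁹. The t₂g⁶e_g³ configuration has an unevenly filled e_g set; the Jahn–Teller theorem predicts a tetragonal distortion (typically axial elongation) to lift the degeneracy.

[CuF₆]⁴−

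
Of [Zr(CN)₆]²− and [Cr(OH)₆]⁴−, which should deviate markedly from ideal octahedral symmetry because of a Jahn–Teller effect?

[Zr(CN)₆]²−: Summing ligand charges against the −2 overall charge gives an oxidation state of +4 for zirconium. Group 4 minus oxidation state 4 gives a d⁰ configuration. The d⁰ configuration leaves the e_g set evenly filled (or empty) — no strong Jahn–Teller driving force.
[Cr(OH)₆]⁴−: Each hydroxide is −1; balancing the −4 overall charge requires Cr(II). Group 6 minus oxidation state 2 gives a d⁴ configuration. Hydroxide is a weak-field ligand for a first-row metal, so the complex is high-spin. The t₂g³e_g¹ (high-spin) configuration has an unevenly filled e_g set; the Jahn–Teller theorem predicts a tetragonal distortion (typically axial elongation) to lift the degeneracy.

[Cr(OH)₆]⁴−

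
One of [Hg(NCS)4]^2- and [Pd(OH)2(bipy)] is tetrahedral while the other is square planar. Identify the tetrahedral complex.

[Hg(NCS)4]^2-

For [Hg(NCS)4]^2-: Each isothiocyanate is −1; balancing the −2 overall charge requires Hg(II). Mercury is a group-12 element; Hg(II) is therefore d¹⁰. A d¹⁰ ion has no crystal-field stabilisation preference between square planar and tetrahedral, so four ligands adopt the sterically favoured tetrahedral geometry. → tetrahedral.
For [Pd(OH)2(bipy)]: Ligand charges: each hydroxide is −1; 2,2′-bipyridine is neutral. With an overall charge of 0 the palladium centre must be in the +2 oxidation state. Pd sits in group 10, so the d-electron count is 10 − 2 = 8. A 4d d⁸ ion has a large crystal-field splitting; square planar leaves the high-energy d_{x²−y²} orbital empty and maximises CFSE. → square planar.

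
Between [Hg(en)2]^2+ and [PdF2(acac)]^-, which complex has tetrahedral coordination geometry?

For [Hg(en)2]^2+: Ethylenediamine is neutral; balancing the +2 overall charge requires Hg(II). Mercury is a group-12 element; Hg(II) is therefore d¹⁰. A d¹⁰ ion has no crystal-field stabilisation preference between square planar and tetrahedral, so four ligands adopt the sterically favoured tetrahedral geometry. → tetrahedral.
For [PdF2(acac)]^-: Summing ligand charges against the −1 overall charge gives an oxidation state of +2 for palladium. Pd sits in group 10, so the d-electron count is 10 − 2 = 8. A 4d d⁸ ion has a large crystal-field splitting; square planar leaves the high-energy d_{x²−y²} orbital empty and maximises CFSE. → square planar.

[Hg(en)2]^2+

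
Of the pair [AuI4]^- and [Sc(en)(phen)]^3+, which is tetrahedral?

[Sc(en)(phen)]^3+

For [AuI4]^-: Summing ligand charges against the −1 overall charge gives an oxidation state of +3 for gold. Au sits in group 11, so the d-electron count is 11 − 3 = 8. A 5d d⁸ ion has a large crystal-field splitting; square planar leaves the high-energy d_{x²−y²} orbital empty and maximises CFSE. → square planar.
For [Sc(en)(phen)]^3+: Ethylenediamine is neutral; 1,10-phenanthroline is neutral; balancing the +3 overall charge requires Sc(III). Group 3 minus oxidation state 3 gives a d⁰ configuration. A d⁰ ion has no crystal-field stabilisation preference between square planar and tetrahedral, so four ligands adopt the sterically favoured tetrahedral geometry. → tetrahedral.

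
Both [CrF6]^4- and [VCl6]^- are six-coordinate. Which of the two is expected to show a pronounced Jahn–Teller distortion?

[CrF6]^4-

[CrF6]^4-: Ligand charges: each fluoride is −1. With an overall charge of −4 the chromium centre must be in the +2 oxidation state. Cr sits in group 6, so the d-electron count is 6 − 2 = 4. Fluoride is a weak-field ligand for a first-row metal, so the complex is high-spin. The t₂g³e_g¹ (high-spin) configuration has an unevenly filled e_g set; the Jahn–Teller theorem predicts a tetragonal distortion (typically axial elongation) to lift the degeneracy.
[VCl6]^-: Each chloride is −1; balancing the −1 overall charge requires V(V). Vanadium is a group-5 element; V(V) is therefore d⁰. The d⁰ configuration leaves the e_g set evenly filled (or empty) — no strong Jahn–Teller driving force.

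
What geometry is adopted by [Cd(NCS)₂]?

linear

Ligand charges: each isothiocyanate is −1. With an overall charge of 0 the cadmium centre must be in the +2 oxidation state.
Cd sits in group 12, so the d-electron count is 12 − 2 = 10.
Coordination number: 2.
A d¹⁰ ion with only two ligands adopts a linear arrangement (sp hybridisation; no CFSE preference).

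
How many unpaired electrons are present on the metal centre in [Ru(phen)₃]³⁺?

1 unpaired electron

Ligand charges: 1,10-phenanthroline is neutral. With an overall charge of +3 the ruthenium centre must be in the +3 oxidation state.
Ruthenium is a group-8 element; Ru(III) is therefore d⁵.
Counting donor atoms: 3×1,10-phenanthroline (bidentate) → 6 donors. Coordination number = 6.
The spin state decides the count: a 4d ion has a large Δₒ and is invariably low-spin.
An octahedral low-spin d⁵ ion is t₂g⁵e_g⁰, giving 1 unpaired electron.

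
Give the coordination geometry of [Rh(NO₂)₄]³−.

Ligand charges: each nitro (N-bound nitrite) is −1. With an overall charge of −3 the rhodium centre must be in the +1 oxidation state.
Rh sits in group 9, so the d-electron count is 9 − 1 = 8.
With 4 monodentate ligands the coordination number is 4.
A 4d d⁸ ion has a large crystal-field splitting; square planar leaves the high-energy d_{x²−y²} orbital empty and maximises CFSE.

square planar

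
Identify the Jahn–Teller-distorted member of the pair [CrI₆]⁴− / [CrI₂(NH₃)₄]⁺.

[CrI₆]⁴−

[CrI₆]⁴−: Summing ligand charges against the −4 overall charge gives an oxidation state of +2 for chromium. Cr sits in group 6, so the d-electron count is 6 − 2 = 4. Iodide is a weak-field ligand for a first-row metal, so the complex is high-spin. The t₂g³e_g¹ (high-spin) configuration has an unevenly filled e_g set; the Jahn–Teller theorem predicts a tetragonal distortion (typically axial elongation) to lift the degeneracy.
[CrI₂(NH₃)₄]⁺: Each iodide is −1; ammonia is neutral; balancing the +1 overall charge requires Cr(III). Cr sits in group 6, so the d-electron count is 6 − 3 = 3. The d³ configuration leaves the e_g set evenly filled (or empty) — no strong Jahn–Teller driving force.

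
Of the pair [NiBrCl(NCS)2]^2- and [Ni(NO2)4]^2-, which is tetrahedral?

For [NiBrCl(NCS)2]^2-: Summing ligand charges against the −2 overall charge gives an oxidation state of +2 for nickel. Ni sits in group 10, so the d-electron count is 10 − 2 = 8. Bromide, chloride, and isothiocyanate are weak-field ligands. With weak-field ligands the CFSE gain from square planar is small, so a 3d d⁸ ion takes the sterically preferred tetrahedral geometry. → tetrahedral.
For [Ni(NO2)4]^2-: Summing ligand charges against the −2 overall charge gives an oxidation state of +2 for nickel. Ni sits in group 10, so the d-electron count is 10 − 2 = 8. Nitro (N-bound nitrite) is a strong-field ligand (high in the spectrochemical series). A 3d d⁸ ion with strong-field ligands gains enough CFSE to favour square planar over tetrahedral. → square planar.

[NiBrCl(NCS)2]^2-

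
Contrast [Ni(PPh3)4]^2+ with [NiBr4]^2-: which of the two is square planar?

[Ni(PPh3)4]^2+

For [Ni(PPh3)4]^2+: Triphenylphosphine is neutral; balancing the +2 overall charge requires Ni(II). Group 10 minus oxidation state 2 gives a d⁸ configuration. Triphenylphosphine is a strong-field ligand (high in the spectrochemical series). A 3d d⁸ ion with strong-field ligands gains enough CFSE to favour square planar over tetrahedral. → square planar.
For [NiBr4]^2-: Ligand charges: each bromide is −1. With an overall charge of −2 the nickel centre must be in the +2 oxidation state. Nickel is a group-10 element; Ni(II) is therefore d⁸. Bromide is a weak-field ligand. With weak-field ligands the CFSE gain from square planar is small, so a 3d d⁸ ion takes the sterically preferred tetrahedral geometry. → tetrahedral.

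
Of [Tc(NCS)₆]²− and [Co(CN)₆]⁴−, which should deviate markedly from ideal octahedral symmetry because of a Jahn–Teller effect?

[Tc(NCS)₆]²−: Ligand charges: each isothiocyanate is −1. With an overall charge of −2 the technetium centre must be in the +4 oxidation state. Tc sits in group 7, so the d-electron count is 7 − 4 = 3. The d³ configuration leaves the e_g set evenly filled (or empty) — no strong Jahn–Teller driving force.
[Co(CN)₆]⁴−: Each cyanide is −1; balancing the −4 overall charge requires Co(II). Co sits in group 9, so the d-electron count is 9 − 2 = 7. Cyanide is a strong-field ligand (high in the spectrochemical series) for a first-row metal, so the complex is low-spin. The t₂g⁶e_g¹ (low-spin) configuration has an unevenly filled e_g set; the Jahn–Teller theorem predicts a tetragonal distortion (typically axial elongation) to lift the degeneracy.

[Co(CN)₆]⁴−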